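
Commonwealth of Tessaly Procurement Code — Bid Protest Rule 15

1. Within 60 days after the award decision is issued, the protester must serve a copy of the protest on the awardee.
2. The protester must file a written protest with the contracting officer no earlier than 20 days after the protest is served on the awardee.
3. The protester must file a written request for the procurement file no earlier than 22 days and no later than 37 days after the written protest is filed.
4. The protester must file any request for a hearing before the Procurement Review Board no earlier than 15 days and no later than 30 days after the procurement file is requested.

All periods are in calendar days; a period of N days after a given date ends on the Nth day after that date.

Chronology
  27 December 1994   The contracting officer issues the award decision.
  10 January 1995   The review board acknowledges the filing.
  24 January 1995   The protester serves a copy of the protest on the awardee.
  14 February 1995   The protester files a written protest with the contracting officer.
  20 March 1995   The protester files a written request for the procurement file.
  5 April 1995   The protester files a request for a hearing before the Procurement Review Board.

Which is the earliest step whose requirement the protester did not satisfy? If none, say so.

None — every step was satisfied

Step 1 — counting 60 days from 27 December 1994 (when the award decision is issued) gives a deadline of 25 February 1995; done 24 January 1995 — timely.
Step 2 — must wait 20 days from 24 January 1995 (when the protest is served on the awardee), so not before 13 February 1995; done 14 February 1995 — permitted.
Step 3 — 22 and 37 days from 14 February 1995 (when the written protest is filed) are 8 March 1995 and 23 March 1995 respectively; 20 March 1995 falls inside that range.
Step 4 — 15 and 30 days from 20 March 1995 (when the procurement file is requested) are 4 April 1995 and 19 April 1995 respectively; 5 April 1995 falls inside that range.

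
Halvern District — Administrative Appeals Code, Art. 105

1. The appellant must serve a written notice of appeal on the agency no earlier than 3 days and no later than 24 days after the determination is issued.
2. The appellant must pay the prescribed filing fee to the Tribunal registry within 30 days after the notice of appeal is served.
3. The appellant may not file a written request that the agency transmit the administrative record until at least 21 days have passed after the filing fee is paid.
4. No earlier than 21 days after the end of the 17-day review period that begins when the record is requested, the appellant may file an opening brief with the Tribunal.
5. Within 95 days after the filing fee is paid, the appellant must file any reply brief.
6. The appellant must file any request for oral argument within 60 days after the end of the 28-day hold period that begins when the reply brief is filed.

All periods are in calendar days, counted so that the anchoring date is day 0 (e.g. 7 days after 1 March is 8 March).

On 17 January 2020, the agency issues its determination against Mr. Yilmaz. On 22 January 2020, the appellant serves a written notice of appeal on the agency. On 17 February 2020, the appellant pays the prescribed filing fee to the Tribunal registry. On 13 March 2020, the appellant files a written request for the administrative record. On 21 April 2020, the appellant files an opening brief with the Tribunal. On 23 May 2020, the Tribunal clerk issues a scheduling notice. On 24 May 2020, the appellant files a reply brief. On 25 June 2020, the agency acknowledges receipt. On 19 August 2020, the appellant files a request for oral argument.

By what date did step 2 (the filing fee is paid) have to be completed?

Step 2 runs from 22 January 2020, when the notice of appeal is served. 30 days after 22 January 2020 is 21 February 2020.

21 February 2020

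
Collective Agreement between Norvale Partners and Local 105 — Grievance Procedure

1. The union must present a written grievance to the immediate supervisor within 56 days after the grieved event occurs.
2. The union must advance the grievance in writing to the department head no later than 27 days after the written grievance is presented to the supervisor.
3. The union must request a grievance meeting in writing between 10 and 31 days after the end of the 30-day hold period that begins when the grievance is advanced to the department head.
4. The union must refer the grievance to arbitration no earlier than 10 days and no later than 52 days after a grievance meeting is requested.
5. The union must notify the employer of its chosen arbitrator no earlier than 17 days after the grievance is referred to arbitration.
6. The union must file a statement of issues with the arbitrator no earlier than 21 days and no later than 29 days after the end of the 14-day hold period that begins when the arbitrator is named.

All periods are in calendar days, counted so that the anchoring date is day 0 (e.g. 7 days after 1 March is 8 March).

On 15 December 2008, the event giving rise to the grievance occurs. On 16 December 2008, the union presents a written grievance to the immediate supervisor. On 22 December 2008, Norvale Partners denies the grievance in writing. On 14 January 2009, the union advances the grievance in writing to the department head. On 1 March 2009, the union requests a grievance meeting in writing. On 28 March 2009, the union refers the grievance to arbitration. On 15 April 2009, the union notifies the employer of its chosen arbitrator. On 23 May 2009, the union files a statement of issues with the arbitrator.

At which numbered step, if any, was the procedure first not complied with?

Step 1 — counting 56 days from 15 December 2008 (when the grieved event occurs) gives a deadline of 9 February 2009; completed 16 December 2008, before the deadline.
Step 2 — counting 27 days from 16 December 2008 (when the written grievance is presented to the supervisor) gives a deadline of 12 January 2009; 14 January 2009 misses that deadline by 2 days.
The procedure was therefore not followed at step 2.

Step 2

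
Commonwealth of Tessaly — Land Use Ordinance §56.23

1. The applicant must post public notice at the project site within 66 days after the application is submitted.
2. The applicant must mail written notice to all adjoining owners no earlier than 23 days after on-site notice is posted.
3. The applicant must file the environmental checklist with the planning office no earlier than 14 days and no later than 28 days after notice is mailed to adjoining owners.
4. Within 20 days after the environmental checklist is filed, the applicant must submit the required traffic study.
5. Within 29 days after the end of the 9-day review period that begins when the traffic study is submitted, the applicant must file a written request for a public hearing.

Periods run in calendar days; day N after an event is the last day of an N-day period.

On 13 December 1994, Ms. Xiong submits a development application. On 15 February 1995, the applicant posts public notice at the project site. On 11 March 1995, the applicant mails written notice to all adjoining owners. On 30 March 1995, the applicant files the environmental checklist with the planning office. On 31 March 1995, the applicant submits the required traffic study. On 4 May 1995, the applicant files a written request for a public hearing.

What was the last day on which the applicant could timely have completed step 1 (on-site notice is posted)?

Step 1 runs from 13 December 1994, when the application is submitted. 66 days after 13 December 1994 is 17 February 1995.

17 February 1995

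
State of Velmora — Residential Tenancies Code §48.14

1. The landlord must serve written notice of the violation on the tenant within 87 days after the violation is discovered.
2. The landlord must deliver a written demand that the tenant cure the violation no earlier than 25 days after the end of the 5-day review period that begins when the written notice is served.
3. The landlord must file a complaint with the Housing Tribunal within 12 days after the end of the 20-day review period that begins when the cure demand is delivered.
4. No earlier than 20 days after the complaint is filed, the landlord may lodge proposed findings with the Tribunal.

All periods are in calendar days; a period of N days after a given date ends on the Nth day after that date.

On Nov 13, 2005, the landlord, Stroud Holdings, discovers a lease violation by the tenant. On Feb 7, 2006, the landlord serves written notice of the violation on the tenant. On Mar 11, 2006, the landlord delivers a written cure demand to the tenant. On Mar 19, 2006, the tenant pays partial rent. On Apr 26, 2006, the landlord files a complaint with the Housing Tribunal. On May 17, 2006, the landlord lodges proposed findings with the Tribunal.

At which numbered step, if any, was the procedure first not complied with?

(1) due by Nov 13, 2005 + 87 days = Feb 8, 2006; done Feb 7, 2006 — timely.
(2) permitted from Feb 12, 2006 + 25 days = Mar 9, 2006 onward; Mar 11, 2006 is on or after that date.
(3) due by Mar 31, 2006 + 12 days = Apr 12, 2006; not done until Apr 26, 2006, 14 days after the deadline.

Step 3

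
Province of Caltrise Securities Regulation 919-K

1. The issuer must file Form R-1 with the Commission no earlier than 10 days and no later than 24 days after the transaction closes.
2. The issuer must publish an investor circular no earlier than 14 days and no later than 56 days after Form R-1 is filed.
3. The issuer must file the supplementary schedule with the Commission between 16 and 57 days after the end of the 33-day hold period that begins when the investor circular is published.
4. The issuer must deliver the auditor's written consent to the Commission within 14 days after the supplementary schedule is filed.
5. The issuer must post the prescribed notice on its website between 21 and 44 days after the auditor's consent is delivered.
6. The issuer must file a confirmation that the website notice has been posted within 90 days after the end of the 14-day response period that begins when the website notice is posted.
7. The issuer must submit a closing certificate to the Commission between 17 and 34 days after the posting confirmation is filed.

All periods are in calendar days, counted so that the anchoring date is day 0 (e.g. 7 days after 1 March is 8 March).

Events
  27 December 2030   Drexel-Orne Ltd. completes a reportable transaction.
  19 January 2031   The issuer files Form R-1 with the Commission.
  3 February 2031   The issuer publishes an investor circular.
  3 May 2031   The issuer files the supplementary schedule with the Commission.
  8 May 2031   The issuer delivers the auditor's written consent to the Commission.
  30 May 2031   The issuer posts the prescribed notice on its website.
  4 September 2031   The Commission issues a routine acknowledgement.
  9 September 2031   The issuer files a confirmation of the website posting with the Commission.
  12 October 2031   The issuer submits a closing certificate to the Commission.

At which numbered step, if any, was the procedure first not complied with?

(1) the permitted window runs from 27 December 2030 + 10 = 6 January 2031 to 27 December 2030 + 24 = 20 January 2031; done 19 January 2031 — within the window.
(2) the permitted window runs from 19 January 2031 + 14 = 2 February 2031 to 19 January 2031 + 56 = 16 March 2031; 3 February 2031 falls inside that range.
(3) the permitted window runs from 8 March 2031 + 16 = 24 March 2031 to 8 March 2031 + 57 = 4 May 2031; done 3 May 2031, which is between those dates.
(4) due by 3 May 2031 + 14 days = 17 May 2031; completed 8 May 2031, before the deadline.
(5) the permitted window runs from 8 May 2031 + 21 = 29 May 2031 to 8 May 2031 + 44 = 21 June 2031; done 30 May 2031 — within the window.
(6) due by 13 June 2031 + 90 days = 11 September 2031; completed 9 September 2031, before the deadline.
(7) the permitted window runs from 9 September 2031 + 17 = 26 September 2031 to 9 September 2031 + 34 = 13 October 2031; done 12 October 2031, which is between those dates.

None — every step was satisfied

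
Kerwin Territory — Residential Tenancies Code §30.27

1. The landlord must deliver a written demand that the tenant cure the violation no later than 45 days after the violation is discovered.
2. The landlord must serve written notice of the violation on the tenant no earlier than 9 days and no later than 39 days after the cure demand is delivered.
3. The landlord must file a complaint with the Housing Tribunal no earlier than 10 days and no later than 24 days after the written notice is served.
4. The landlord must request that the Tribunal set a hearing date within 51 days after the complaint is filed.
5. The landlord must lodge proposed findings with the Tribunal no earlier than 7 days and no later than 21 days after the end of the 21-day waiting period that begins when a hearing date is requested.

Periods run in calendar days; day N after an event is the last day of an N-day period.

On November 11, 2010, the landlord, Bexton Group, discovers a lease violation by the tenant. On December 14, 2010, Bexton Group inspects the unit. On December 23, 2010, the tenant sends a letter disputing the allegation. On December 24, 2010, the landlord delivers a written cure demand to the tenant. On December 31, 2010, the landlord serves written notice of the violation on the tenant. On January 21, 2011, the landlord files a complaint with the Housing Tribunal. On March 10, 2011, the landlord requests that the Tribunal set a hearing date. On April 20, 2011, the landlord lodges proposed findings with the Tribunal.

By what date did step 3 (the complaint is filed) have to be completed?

Step 3 runs from December 31, 2010, when the written notice is served. The window is 10–24 days after December 31, 2010; it closes on January 24, 2011.

January 24, 2011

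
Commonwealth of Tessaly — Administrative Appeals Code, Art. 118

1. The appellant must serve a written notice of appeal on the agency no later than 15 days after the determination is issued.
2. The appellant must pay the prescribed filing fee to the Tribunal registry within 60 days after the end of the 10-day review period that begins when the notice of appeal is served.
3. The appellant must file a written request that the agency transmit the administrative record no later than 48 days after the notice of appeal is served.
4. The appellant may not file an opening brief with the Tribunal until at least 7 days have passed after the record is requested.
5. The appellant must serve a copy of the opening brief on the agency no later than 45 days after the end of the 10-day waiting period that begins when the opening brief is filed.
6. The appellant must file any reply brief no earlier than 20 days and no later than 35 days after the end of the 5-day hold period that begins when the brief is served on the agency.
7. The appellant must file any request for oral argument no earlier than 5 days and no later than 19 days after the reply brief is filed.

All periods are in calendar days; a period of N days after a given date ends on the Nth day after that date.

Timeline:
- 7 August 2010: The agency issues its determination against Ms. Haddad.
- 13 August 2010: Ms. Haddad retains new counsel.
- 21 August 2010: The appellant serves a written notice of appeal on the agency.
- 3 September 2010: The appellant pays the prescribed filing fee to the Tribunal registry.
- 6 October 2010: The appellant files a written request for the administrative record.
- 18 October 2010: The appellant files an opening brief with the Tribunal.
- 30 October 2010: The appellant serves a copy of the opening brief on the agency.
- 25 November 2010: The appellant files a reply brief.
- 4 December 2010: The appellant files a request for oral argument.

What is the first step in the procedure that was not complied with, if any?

None — every step was satisfied

(1) due by 7 August 2010 + 15 days = 22 August 2010; 21 August 2010 is within that limit.
(2) due by 31 August 2010 + 60 days = 30 October 2010; completed 3 September 2010, before the deadline.
(3) due by 21 August 2010 + 48 days = 8 October 2010; done 6 October 2010 — timely.
(4) permitted from 6 October 2010 + 7 days = 13 October 2010 onward; done 18 October 2010 — permitted.
(5) due by 28 October 2010 + 45 days = 12 December 2010; done 30 October 2010 — timely.
(6) the permitted window runs from 4 November 2010 + 20 = 24 November 2010 to 4 November 2010 + 35 = 9 December 2010; 25 November 2010 falls inside that range.
(7) the permitted window runs from 25 November 2010 + 5 = 30 November 2010 to 25 November 2010 + 19 = 14 December 2010; done 4 December 2010 — within the window.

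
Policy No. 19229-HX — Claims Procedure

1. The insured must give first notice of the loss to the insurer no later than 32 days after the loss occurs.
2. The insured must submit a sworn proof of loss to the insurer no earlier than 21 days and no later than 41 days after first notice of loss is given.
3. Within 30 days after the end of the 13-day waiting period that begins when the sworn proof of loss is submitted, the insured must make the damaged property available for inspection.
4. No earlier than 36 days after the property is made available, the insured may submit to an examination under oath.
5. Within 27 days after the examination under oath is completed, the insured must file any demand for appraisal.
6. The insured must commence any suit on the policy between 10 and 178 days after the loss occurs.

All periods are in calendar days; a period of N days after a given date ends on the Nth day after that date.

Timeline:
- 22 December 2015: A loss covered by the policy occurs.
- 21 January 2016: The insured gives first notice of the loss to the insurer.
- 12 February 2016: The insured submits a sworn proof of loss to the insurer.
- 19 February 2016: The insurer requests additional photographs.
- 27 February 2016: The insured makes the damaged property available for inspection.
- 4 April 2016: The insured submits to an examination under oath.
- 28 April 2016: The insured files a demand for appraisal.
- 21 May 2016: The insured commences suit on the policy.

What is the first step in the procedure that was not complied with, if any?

None — every step was satisfied

Step 1 — counting 32 days from 22 December 2015 (when the loss occurs) gives a deadline of 23 January 2016; 21 January 2016 is within that limit.
Step 2 — 21 and 41 days from 21 January 2016 (when first notice of loss is given) are 11 February 2016 and 2 March 2016 respectively; done 12 February 2016, which is between those dates.
Step 3 — counting 30 days from 25 February 2016 (end of the 13-day waiting period, which began when the sworn proof of loss is submitted on 12 February 2016) gives a deadline of 26 March 2016; completed 27 February 2016, before the deadline.
Step 4 — must wait 36 days from 27 February 2016 (when the property is made available), so not before 3 April 2016; 4 April 2016 is on or after that date.
Step 5 — counting 27 days from 4 April 2016 (when the examination under oath is completed) gives a deadline of 1 May 2016; completed 28 April 2016, before the deadline.
Step 6 — 10 and 178 days from 22 December 2015 (when the loss occurs) are 1 January 2016 and 17 June 2016 respectively; done 21 May 2016 — within the window.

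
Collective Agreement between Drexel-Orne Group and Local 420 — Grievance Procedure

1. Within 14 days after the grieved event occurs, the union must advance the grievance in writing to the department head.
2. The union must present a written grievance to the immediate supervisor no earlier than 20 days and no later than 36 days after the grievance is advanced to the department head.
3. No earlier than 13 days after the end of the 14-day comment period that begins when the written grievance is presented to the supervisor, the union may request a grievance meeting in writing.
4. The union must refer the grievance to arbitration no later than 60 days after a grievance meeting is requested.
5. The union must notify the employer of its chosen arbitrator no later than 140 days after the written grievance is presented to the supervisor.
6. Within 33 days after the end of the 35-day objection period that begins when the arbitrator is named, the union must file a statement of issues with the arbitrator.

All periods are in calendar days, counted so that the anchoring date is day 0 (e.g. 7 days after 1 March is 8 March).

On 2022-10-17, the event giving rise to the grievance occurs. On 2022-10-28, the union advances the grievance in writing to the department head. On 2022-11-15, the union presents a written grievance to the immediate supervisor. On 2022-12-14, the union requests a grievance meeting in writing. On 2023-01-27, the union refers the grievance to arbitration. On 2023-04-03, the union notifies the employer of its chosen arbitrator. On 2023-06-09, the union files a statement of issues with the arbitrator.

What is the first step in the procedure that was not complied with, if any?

(1) due by 2022-10-17 + 14 days = 2022-10-31; completed 2022-10-28, before the deadline.
(2) the permitted window runs from 2022-10-28 + 20 = 2022-11-17 to 2022-10-28 + 36 = 2022-12-03; 2022-11-15 is 2 days too early.

Step 2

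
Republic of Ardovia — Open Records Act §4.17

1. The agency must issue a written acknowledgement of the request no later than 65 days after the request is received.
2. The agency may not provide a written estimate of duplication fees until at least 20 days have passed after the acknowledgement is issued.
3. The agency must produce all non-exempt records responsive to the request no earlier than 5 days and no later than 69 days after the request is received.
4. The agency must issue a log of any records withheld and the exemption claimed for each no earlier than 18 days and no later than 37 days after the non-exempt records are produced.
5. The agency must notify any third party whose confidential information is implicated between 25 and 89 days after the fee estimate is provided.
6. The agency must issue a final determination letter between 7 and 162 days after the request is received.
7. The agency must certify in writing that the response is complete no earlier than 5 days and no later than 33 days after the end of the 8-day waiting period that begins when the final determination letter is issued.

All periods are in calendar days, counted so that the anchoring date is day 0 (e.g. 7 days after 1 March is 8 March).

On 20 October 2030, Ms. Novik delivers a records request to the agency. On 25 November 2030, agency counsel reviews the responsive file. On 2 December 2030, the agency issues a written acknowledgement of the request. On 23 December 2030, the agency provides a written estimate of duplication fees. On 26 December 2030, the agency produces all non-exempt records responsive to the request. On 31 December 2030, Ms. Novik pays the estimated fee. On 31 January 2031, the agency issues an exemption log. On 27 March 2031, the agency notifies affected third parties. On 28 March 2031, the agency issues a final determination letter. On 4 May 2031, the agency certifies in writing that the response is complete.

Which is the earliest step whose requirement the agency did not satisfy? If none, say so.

Step 5

Step 1: 65 days after 20 October 2030 (when the request is received) is 24 December 2030; 2 December 2030 is within that limit.
Step 2: the earliest permitted date is 20 days after 2 December 2030 (when the acknowledgement is issued), i.e. 22 December 2030; 23 December 2030 is on or after that date.
Step 3: the window is 5–69 days after 20 October 2030 (when the request is received), so 25 October 2030 through 28 December 2030; 26 December 2030 falls inside that range.
Step 4: the window is 18–37 days after 26 December 2030 (when the non-exempt records are produced), so 13 January 2031 through 1 February 2031; 31 January 2031 falls inside that range.
Step 5: the window is 25–89 days after 23 December 2030 (when the fee estimate is provided), so 17 January 2031 through 22 March 2031; 27 March 2031 is 5 days past the end of the window.
The procedure was therefore not followed at step 5.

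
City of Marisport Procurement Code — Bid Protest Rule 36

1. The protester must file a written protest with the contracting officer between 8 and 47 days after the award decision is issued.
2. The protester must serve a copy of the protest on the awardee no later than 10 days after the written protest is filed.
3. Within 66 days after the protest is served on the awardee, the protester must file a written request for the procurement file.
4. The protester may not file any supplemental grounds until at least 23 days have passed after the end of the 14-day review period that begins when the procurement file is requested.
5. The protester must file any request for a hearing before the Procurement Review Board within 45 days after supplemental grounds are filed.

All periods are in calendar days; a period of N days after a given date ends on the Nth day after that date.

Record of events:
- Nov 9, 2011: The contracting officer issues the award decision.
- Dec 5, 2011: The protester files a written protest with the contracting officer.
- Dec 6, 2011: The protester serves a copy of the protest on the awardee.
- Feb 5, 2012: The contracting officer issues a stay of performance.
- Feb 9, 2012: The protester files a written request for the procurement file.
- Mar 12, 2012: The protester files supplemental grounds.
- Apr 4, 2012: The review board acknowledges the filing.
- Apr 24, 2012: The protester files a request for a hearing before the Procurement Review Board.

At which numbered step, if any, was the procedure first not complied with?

Step 4

Step 1: the window is 8–47 days after Nov 9, 2011 (when the award decision is issued), so Nov 17, 2011 through Dec 26, 2011; done Dec 5, 2011, which is between those dates.
Step 2: 10 days after Dec 5, 2011 (when the written protest is filed) is Dec 15, 2011; Dec 6, 2011 is within that limit.
Step 3: 66 days after Dec 6, 2011 (when the protest is served on the awardee) is Feb 10, 2012; completed Feb 9, 2012, before the deadline.
Step 4: the earliest permitted date is 23 days after Feb 23, 2012 (end of the 14-day review period, which began when the procurement file is requested on Feb 9, 2012), i.e. Mar 17, 2012; Mar 12, 2012 is 5 days before the earliest permitted date.
That is the first point of non-compliance.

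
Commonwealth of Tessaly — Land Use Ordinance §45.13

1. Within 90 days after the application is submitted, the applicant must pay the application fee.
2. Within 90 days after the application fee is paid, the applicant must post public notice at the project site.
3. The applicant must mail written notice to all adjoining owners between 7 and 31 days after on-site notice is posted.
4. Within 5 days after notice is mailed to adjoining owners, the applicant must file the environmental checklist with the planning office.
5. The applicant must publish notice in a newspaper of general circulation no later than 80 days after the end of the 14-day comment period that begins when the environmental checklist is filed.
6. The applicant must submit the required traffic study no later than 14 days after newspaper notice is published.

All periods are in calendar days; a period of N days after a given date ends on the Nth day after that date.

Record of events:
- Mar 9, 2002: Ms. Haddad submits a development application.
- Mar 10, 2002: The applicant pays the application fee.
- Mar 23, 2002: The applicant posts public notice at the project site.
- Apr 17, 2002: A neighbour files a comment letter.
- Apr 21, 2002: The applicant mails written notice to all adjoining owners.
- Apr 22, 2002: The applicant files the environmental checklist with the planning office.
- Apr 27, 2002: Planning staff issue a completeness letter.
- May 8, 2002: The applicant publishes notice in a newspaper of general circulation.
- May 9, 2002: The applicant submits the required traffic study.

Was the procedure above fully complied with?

Yes

(1) due by Mar 9, 2002 + 90 days = Jun 7, 2002; Mar 10, 2002 is within that limit.
(2) due by Mar 10, 2002 + 90 days = Jun 8, 2002; Mar 23, 2002 is within that limit.
(3) the permitted window runs from Mar 23, 2002 + 7 = Mar 30, 2002 to Mar 23, 2002 + 31 = Apr 23, 2002; done Apr 21, 2002 — within the window.
(4) due by Apr 21, 2002 + 5 days = Apr 26, 2002; Apr 22, 2002 is within that limit.
(5) due by May 6, 2002 + 80 days = Jul 25, 2002; completed May 8, 2002, before the deadline.
(6) due by May 8, 2002 + 14 days = May 22, 2002; done May 9, 2002 — timely.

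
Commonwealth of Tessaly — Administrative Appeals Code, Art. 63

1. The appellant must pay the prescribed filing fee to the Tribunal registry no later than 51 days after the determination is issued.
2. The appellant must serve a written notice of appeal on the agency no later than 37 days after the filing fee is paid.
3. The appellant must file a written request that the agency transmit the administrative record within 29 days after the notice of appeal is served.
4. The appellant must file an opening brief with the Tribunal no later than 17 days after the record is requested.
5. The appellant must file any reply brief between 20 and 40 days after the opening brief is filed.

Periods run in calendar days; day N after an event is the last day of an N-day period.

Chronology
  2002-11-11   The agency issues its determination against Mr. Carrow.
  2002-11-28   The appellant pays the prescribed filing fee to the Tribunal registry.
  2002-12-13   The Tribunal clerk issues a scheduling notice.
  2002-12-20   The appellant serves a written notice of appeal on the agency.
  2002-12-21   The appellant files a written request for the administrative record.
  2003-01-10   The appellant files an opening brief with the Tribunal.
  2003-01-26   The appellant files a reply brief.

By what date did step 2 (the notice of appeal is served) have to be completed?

2003-01-04

Step 2 runs from 2002-11-28, when the filing fee is paid. 37 days after 2002-11-28 is 2003-01-04.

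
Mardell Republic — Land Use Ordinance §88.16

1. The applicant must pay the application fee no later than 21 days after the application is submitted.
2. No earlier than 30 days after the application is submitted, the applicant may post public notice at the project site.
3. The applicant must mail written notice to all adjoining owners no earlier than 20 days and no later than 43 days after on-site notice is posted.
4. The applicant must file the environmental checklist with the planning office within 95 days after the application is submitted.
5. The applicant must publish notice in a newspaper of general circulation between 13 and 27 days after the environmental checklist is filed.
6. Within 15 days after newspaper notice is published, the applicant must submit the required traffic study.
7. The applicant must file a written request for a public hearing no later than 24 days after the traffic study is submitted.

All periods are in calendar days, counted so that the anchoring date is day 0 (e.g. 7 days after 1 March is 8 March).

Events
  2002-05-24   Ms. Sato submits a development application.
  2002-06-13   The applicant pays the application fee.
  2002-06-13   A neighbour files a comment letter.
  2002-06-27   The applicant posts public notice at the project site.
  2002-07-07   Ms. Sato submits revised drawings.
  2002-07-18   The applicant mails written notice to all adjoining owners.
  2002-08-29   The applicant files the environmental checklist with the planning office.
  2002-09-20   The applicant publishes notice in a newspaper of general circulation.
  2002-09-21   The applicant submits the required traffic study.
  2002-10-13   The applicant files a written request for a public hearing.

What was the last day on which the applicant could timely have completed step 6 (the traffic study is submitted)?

Step 6 runs from 2002-09-20, when newspaper notice is published. 15 days after 2002-09-20 is 2002-10-05.

2002-10-05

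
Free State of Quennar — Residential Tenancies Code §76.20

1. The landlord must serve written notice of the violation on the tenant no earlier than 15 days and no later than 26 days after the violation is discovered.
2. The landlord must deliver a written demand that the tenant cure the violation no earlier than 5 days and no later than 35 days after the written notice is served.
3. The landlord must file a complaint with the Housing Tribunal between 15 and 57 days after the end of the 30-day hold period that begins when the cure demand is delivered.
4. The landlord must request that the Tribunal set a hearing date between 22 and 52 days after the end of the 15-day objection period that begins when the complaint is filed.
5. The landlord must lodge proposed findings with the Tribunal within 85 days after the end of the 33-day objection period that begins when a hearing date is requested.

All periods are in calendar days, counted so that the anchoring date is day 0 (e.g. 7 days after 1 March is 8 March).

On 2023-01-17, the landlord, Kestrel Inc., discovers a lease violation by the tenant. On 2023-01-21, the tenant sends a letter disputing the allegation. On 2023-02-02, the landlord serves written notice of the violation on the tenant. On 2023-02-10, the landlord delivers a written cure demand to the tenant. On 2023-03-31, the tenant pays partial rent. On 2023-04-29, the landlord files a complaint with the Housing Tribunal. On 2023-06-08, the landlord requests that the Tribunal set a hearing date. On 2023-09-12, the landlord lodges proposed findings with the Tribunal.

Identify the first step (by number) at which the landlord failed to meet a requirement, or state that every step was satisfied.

None — every step was satisfied

Step 1: the window is 15–26 days after 2023-01-17 (when the violation is discovered), so 2023-02-01 through 2023-02-12; 2023-02-02 falls inside that range.
Step 2: the window is 5–35 days after 2023-02-02 (when the written notice is served), so 2023-02-07 through 2023-03-09; 2023-02-10 falls inside that range.
Step 3: the window is 15–57 days after 2023-03-12 (end of the 30-day hold period, which began when the cure demand is delivered on 2023-02-10), so 2023-03-27 through 2023-05-08; done 2023-04-29, which is between those dates.
Step 4: the window is 22–52 days after 2023-05-14 (end of the 15-day objection period, which began when the complaint is filed on 2023-04-29), so 2023-06-05 through 2023-07-05; 2023-06-08 falls inside that range.
Step 5: 85 days after 2023-07-11 (end of the 33-day objection period, which began when a hearing date is requested on 2023-06-08) is 2023-10-04; completed 2023-09-12, before the deadline.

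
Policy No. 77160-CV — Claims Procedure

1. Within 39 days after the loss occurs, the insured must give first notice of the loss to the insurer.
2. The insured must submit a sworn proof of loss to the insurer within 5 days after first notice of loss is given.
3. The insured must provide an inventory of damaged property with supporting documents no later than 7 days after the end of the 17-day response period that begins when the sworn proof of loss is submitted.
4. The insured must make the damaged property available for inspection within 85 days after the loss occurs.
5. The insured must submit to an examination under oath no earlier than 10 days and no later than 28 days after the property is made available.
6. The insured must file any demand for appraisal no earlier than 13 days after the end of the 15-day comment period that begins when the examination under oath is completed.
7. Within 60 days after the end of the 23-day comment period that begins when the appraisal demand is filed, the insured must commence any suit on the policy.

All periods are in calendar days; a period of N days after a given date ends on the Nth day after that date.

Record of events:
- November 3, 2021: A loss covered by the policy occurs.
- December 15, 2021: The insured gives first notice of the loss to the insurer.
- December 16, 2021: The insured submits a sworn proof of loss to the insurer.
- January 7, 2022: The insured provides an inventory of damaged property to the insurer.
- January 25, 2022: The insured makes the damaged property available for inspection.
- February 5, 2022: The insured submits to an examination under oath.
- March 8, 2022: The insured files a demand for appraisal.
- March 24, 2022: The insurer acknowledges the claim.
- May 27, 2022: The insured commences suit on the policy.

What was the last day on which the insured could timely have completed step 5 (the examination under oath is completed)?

February 22, 2022

Step 5 runs from January 25, 2022, when the property is made available. The window is 10–28 days after January 25, 2022; it closes on February 22, 2022.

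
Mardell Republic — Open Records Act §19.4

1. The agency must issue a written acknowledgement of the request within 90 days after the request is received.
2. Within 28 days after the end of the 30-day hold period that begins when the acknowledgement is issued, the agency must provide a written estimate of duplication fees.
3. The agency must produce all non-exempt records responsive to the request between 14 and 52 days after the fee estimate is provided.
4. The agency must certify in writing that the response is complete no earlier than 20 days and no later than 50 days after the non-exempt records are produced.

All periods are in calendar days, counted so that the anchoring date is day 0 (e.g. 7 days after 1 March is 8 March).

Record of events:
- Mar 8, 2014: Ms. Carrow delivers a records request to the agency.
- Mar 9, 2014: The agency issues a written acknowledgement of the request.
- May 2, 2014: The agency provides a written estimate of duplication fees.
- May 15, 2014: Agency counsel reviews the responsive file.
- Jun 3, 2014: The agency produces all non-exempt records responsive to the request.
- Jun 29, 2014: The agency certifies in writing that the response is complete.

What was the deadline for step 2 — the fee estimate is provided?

May 6, 2014

The acknowledgement is issued on Mar 9, 2014; the 30-day hold period therefore ends Apr 8, 2014, and step 2 runs from that date. 28 days after Apr 8, 2014 is May 6, 2014.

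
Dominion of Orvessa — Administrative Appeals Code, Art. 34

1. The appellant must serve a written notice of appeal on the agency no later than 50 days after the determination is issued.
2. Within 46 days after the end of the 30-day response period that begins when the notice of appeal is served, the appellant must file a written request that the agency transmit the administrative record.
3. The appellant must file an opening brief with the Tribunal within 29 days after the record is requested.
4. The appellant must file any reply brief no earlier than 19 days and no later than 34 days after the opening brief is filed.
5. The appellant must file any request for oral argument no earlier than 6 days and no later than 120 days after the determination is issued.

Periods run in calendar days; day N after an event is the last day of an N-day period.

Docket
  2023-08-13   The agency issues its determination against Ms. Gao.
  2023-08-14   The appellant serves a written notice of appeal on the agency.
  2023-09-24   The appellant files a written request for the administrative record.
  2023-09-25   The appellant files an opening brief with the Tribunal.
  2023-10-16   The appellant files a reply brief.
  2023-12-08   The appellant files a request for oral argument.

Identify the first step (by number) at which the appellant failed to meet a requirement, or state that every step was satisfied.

Step 1 — counting 50 days from 2023-08-13 (when the determination is issued) gives a deadline of 2023-10-02; completed 2023-08-14, before the deadline.
Step 2 — counting 46 days from 2023-09-13 (end of the 30-day response period, which began when the notice of appeal is served on 2023-08-14) gives a deadline of 2023-10-29; 2023-09-24 is within that limit.
Step 3 — counting 29 days from 2023-09-24 (when the record is requested) gives a deadline of 2023-10-23; completed 2023-09-25, before the deadline.
Step 4 — 19 and 34 days from 2023-09-25 (when the opening brief is filed) are 2023-10-14 and 2023-10-29 respectively; 2023-10-16 falls inside that range.
Step 5 — 6 and 120 days from 2023-08-13 (when the determination is issued) are 2023-08-19 and 2023-12-11 respectively; 2023-12-08 falls inside that range.

None — every step was satisfied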